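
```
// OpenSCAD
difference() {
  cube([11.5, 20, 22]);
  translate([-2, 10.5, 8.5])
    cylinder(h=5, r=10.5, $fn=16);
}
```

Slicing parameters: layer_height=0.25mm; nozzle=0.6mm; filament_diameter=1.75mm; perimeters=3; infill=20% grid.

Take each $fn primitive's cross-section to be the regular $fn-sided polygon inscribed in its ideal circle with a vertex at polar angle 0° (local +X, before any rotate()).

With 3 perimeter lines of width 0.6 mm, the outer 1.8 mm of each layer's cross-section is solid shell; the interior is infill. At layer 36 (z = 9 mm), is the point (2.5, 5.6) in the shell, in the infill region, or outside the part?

outside

At z = 9 mm: the cube is present — its section is the full 11.5×20 rectangle; the cylinder at (-2, 10.5): section is a regular 16-gon, circumradius r=10.5; Taking the first minus the rest: starting from the 11.5×20 cube, the r=10.5 cylinder at (-2, 10.5) partially overlaps it — only the 126.72 mm² overlap (of its 337.53 mm²) is removed, clipping the outline — 1 connected region. Overall, the cross-section is a single solid region. The nearest boundary edge runs (2.02, 0.80)→(5.42, 3.08); distance from the point to it = 3.72 mm. The point is not inside any of the regions above, so it lies outside the cross-section (3.72 mm from the nearest boundary).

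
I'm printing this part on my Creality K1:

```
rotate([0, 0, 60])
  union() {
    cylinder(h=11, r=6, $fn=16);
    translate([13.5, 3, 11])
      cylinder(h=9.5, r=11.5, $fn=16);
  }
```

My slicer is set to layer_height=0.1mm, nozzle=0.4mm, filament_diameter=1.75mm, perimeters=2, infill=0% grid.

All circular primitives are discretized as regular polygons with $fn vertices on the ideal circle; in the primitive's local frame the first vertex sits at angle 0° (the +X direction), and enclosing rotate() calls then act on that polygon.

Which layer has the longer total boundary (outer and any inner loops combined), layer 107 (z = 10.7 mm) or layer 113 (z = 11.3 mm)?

Layer 107 (z = 10.7): the r=6 cylinder contributes a regular 16-gon of circumradius 6 (perimeter = 2·16·6.000·sin(180°/16) = 37.46 mm); the cylinder at (13.5, 3) is absent (z outside [11, 20.5]); Merging all regions: only the r=6 cylinder is present, so the union is just that shape — boundary = 37.46 mm; (rotated 60° about Z; rotation is an isometry so areas/perimeters/island counts are preserved). So its perimeter = 37.46 mm. Layer 113 (z = 11.3): the cylinder is not intersected at this z (z outside [0, 11]); the r=11.5 cylinder at (13.5, 3) gives a regular 16-gon of circumradius 11.5 (constant along its height) (perimeter = 2·16·11.500·sin(180°/16) = 71.79 mm); Combining (union): only the r=11.5 cylinder at (13.5, 3) is present, so the union is just that shape — boundary = 71.79 mm; (whole slice rotated 60° about Z — lengths, areas and connectivity unchanged). So its perimeter = 71.79 mm. Layer 113 is larger (71.79 vs 37.46 mm).

layer 113 (z = 11.3 mm)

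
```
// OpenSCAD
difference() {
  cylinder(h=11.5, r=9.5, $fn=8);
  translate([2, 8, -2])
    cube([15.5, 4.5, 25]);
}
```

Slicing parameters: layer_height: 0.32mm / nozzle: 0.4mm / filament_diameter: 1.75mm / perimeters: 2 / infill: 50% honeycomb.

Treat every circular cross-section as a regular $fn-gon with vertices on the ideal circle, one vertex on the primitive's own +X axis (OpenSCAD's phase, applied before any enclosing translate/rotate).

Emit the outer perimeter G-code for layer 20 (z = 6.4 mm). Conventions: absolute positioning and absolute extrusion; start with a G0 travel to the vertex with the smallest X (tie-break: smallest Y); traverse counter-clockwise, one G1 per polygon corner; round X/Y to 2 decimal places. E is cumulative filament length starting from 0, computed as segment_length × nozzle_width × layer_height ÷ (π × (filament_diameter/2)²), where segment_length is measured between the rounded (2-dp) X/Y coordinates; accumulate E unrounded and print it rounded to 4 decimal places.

G0 X-9.50 Y0.00 Z6.40
G1 X-6.72 Y-6.72 E0.3870
G1 X0.00 Y-9.50 E0.7740
G1 X6.72 Y-6.72 E1.1610
G1 X9.50 Y0.00 E1.5480
G1 X6.72 Y6.72 E1.9350
G1 X3.62 Y8.00 E2.1135
G1 X2.00 Y8.00 E2.1997
G1 X2.00 Y8.67 E2.2354
G1 X0.00 Y9.50 E2.3506
G1 X-6.72 Y6.72 E2.7376
G1 X-9.50 Y0.00 E3.1246

At z = 6.4 mm: the cylinder: section is a regular 8-gon, circumradius r=9.5; the cube at (2, 8) is present — its section is the full 15.5×4.5 rectangle; After the difference (first − rest): starting from the r=9.5 cylinder, the 15.5×4.5 cube at (2, 8) partially overlaps it — only the 0.54 mm² overlap (of its 69.75 mm²) is removed, clipping the outline — 1 connected region. The outline is a single polygon with 11 vertices. Extrusion per mm of travel: 0.4 × 0.32 / (π × 0.875²) = 0.053216. Accumulating E over each segment gives final E = 3.1246.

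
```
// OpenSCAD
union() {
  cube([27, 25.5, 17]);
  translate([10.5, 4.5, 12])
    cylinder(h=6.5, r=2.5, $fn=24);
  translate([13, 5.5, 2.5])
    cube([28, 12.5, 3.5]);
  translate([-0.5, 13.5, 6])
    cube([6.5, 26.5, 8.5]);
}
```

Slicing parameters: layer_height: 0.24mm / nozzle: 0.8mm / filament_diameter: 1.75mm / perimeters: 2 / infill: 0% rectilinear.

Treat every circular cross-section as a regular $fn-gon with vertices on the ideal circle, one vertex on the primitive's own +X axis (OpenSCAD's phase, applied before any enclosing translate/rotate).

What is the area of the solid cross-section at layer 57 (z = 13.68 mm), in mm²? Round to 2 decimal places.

788.75 mm²

At z = 13.68 mm: the 27×25.5 cube contributes its full rectangle (area 688.50 mm²); the r=2.5 cylinder at (10.5, 4.5) gives a regular 24-gon of circumradius 2.5 (constant along its height) (area = (24/2)·2.500²·sin(360°/24) = 19.41 mm²); the cube at (13, 5.5) is absent (z outside [2.5, 6]); the cube at (-0.5, 13.5) (footprint 6.5×26.5) is included at this height (area 172.25 mm²); Combining (union): the regions partially overlap — summed areas 880.16 mm² minus the doubly-counted overlap 91.41 mm² gives 788.75 mm² — area = 788.75 mm². Overall, the cross-section is a single solid region. Net area = 788.75 mm².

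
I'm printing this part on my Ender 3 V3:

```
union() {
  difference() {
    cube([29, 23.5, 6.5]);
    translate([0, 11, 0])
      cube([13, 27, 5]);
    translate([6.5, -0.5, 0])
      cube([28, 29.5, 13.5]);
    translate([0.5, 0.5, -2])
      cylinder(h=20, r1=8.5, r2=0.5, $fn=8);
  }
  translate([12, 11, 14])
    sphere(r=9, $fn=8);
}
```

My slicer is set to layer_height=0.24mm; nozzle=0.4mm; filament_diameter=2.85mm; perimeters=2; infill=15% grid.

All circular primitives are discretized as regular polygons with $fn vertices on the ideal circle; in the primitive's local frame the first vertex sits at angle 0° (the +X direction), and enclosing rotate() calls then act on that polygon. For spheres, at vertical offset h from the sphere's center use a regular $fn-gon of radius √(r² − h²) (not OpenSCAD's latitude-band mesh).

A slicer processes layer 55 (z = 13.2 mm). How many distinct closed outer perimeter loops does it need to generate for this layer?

1

At z = 13.2 mm: the cube does not reach this height (z outside [0, 6.5]); the cube at (0, 11) is not intersected at this z (z outside [0, 5]); the 28×29.5 cube at (6.5, -0.5) contributes its full rectangle; the cone at (0.5, 0.5) (r1=8.5→r2=0.5) has section circumradius 2.420 here — a regular 8-gon; Subtracting the remaining from the first: the first operand is absent here, so nothing remains; the r=9 sphere at (12, 11) contributes a regular 8-gon of circumradius √(9²−0.8²) = 8.964; Taking the union: only the r=9 sphere at (12, 11) is present, so the union is just that shape — 1 connected region. The result has 1 disconnected region.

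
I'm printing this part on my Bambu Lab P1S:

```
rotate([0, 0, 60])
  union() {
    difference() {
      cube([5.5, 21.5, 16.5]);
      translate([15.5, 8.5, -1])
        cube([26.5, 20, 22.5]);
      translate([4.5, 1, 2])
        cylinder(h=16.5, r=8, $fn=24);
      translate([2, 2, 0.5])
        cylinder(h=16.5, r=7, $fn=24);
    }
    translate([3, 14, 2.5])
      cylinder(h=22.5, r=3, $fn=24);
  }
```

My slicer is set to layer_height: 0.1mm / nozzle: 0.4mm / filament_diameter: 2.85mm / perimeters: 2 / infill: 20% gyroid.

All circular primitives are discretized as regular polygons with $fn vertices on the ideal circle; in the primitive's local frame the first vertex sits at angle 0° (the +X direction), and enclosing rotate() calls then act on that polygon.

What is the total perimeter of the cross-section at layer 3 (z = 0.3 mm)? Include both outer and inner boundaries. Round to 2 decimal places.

54.00 mm

At z = 0.3 mm: the cube (footprint 5.5×21.5) is included at this height (perimeter 54.00 mm); the cube at (15.5, 8.5) (footprint 26.5×20) is included at this height (perimeter 93.00 mm); the cylinder at (4.5, 1) does not reach this height (z outside [2, 18.5]); the cylinder at (2, 2) is not intersected at this z (z outside [0.5, 17]); After the difference (first − rest): starting from the 5.5×21.5 cube, the 26.5×20 cube at (15.5, 8.5) misses the remaining region (no effect) — boundary = 54.00 mm; the cylinder at (3, 14) is not intersected at this z (z outside [2.5, 25]); Combining (union): only the result so far is present, so the union is just that shape — boundary = 54.00 mm; (whole slice rotated 60° about Z — lengths, areas and connectivity unchanged). Overall, the cross-section is a single solid region. Total boundary length (outer) = 54.00 mm.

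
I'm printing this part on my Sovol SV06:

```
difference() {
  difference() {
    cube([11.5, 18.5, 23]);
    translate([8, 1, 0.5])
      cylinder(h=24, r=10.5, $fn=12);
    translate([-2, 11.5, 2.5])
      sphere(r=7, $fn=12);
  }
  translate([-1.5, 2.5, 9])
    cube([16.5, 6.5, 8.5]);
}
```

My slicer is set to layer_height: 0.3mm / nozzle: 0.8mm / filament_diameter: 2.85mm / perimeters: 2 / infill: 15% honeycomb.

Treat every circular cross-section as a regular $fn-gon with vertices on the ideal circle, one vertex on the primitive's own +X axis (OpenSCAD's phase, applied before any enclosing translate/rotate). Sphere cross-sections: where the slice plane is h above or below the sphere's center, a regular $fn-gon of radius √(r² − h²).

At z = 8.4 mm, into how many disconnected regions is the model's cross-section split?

At z = 8.4 mm: the cube is present — its section is the full 11.5×18.5 rectangle; the cylinder at (8, 1): section is a regular 12-gon, circumradius r=10.5; the sphere at (-2, 11.5): section is a regular 12-gon, circumradius = √(r²−h²) = √(7²−5.9²) = 3.767; After the difference (first − rest): starting from the 11.5×18.5 cube, the r=10.5 cylinder at (8, 1) partially overlaps it — only the 119.27 mm² overlap (of its 330.75 mm²) is removed, clipping the outline; the r=7 sphere at (-2, 11.5) partially overlaps it — only the 7.30 mm² overlap (of its 42.57 mm²) is removed, clipping the outline — 1 connected region; the cube at (-1.5, 2.5) is not intersected at this z (z outside [9, 17.5]); Taking the first minus the rest: none of the subtracted shapes is present at this height, so the result so far is unchanged — 1 connected region. The result has 1 disconnected region.

1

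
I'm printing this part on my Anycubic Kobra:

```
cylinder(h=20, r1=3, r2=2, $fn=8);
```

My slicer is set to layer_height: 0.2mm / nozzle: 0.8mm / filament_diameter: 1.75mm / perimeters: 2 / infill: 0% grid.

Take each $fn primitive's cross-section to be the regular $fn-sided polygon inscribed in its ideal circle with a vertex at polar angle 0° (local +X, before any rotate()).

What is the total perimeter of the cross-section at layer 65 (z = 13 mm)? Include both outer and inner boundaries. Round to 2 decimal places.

At z = 13 mm: the cone: at t=0.650 of its height the radius interpolates to r₁+(r₂−r₁)t = 2.350, giving a regular 8-gon of that circumradius (perimeter = 2·8·2.350·sin(180°/8) = 14.39 mm). Overall, the cross-section is a single solid region. Total boundary length (outer) = 14.39 mm.

14.39 mm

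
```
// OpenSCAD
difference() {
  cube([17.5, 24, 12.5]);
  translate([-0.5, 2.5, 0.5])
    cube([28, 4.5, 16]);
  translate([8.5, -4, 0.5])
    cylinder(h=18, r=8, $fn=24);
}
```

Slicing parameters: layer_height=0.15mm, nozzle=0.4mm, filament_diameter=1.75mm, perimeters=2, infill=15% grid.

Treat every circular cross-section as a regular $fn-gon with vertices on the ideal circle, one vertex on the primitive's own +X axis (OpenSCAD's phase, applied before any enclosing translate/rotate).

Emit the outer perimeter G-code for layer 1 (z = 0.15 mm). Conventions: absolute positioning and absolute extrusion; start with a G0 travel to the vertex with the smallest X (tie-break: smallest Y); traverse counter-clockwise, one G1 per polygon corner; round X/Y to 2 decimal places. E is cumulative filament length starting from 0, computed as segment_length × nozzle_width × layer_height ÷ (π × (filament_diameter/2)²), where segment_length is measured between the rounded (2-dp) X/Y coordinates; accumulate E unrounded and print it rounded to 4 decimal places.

G0 X0.00 Y0.00 Z0.15
G1 X17.50 Y0.00 E0.4365
G1 X17.50 Y24.00 E1.0352
G1 X0.00 Y24.00 E1.4718
G1 X0.00 Y0.00 E2.0704

At z = 0.15 mm: the cube (footprint 17.5×24) is included at this height; the cube at (-0.5, 2.5) is absent (z outside [0.5, 16.5]); the cylinder at (8.5, -4) does not reach this height (z outside [0.5, 18.5]); Taking the first minus the rest: none of the subtracted shapes is present at this height, so the 17.5×24 cube is unchanged — 1 connected region. The outline is a single polygon with 4 vertices. Extrusion per mm of travel: 0.4 × 0.15 / (π × 0.875²) = 0.024945. Accumulating E over each segment gives final E = 2.0704.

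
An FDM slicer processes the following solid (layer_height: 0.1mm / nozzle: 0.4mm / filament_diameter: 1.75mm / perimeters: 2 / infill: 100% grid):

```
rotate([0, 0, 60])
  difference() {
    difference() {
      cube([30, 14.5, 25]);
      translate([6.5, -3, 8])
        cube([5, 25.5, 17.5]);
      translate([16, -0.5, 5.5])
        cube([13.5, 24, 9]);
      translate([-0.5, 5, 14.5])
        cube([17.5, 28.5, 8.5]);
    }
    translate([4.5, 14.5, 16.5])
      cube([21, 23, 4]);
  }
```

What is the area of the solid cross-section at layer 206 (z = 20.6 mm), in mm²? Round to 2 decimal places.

At z = 20.6 mm: the 30×14.5 cube contributes its full rectangle (area 435.00 mm²); the cube at (6.5, -3) (footprint 5×25.5) is included at this height (area 127.50 mm²); the cube at (16, -0.5) is absent (z outside [5.5, 14.5]); the cube at (-0.5, 5) (footprint 17.5×28.5) is included at this height (area 498.75 mm²); Subtracting the remaining from the first: starting from the 30×14.5 cube (435.00 mm²), the 5×25.5 cube at (6.5, -3) partially overlaps it — only the 72.50 mm² overlap (of its 127.50 mm²) is removed, clipping the outline; the 17.5×28.5 cube at (-0.5, 5) partially overlaps it — only the 114.00 mm² overlap (of its 498.75 mm²) is removed, clipping the outline — area = 248.50 mm²; the cube at (4.5, 14.5) does not reach this height (z outside [16.5, 20.5]); Taking the first minus the rest: none of the subtracted shapes is present at this height, so that combined region is unchanged — area = 248.50 mm²; (rotated 60° about Z; rotation is an isometry so areas/perimeters/island counts are preserved). Overall, the cross-section has 2 separate islands. Net area = 248.50 mm².

248.50 mm²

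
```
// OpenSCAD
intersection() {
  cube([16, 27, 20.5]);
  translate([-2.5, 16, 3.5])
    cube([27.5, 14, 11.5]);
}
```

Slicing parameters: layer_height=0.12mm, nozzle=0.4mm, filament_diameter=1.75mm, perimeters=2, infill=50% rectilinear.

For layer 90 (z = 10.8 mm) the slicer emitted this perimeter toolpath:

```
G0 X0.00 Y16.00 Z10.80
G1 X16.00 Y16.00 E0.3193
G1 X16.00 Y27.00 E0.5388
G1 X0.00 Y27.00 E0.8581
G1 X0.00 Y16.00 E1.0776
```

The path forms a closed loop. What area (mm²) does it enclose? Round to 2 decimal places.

Apply the shoelace formula to the sequence of (X, Y) vertices; enclosed area = 176.00 mm².

176.00 mm²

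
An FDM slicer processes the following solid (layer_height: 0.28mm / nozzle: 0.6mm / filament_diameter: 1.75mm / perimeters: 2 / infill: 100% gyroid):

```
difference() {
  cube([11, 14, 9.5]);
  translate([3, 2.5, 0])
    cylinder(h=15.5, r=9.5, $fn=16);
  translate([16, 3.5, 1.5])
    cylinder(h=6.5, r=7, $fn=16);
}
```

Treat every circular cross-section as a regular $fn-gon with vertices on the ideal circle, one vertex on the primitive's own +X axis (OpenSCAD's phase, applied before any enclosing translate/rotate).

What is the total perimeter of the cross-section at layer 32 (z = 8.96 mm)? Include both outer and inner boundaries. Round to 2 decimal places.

At z = 8.96 mm: the cube is present — its section is the full 11×14 rectangle (perimeter 50.00 mm); the cylinder at (3, 2.5): section is a regular 16-gon, circumradius r=9.5 (perimeter = 2·16·9.500·sin(180°/16) = 59.31 mm); the cylinder at (16, 3.5) is absent (z outside [1.5, 8]); Taking the first minus the rest: starting from the 11×14 cube, the r=9.5 cylinder at (3, 2.5) partially overlaps it — only the 119.59 mm² overlap (of its 276.30 mm²) is removed, clipping the outline — boundary = 33.08 mm. Overall, the cross-section is a single solid region. Total boundary length (outer) = 33.08 mm.

33.08 mm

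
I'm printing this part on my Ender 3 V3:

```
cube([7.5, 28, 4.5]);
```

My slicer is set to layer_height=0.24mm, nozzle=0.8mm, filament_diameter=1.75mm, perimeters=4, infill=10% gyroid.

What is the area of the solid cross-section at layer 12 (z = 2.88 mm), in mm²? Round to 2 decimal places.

At z = 2.88 mm: the cube (footprint 7.5×28) is included at this height (area 210.00 mm²). Overall, the cross-section is a single solid region. Net area = 210.00 mm².

210.00 mm²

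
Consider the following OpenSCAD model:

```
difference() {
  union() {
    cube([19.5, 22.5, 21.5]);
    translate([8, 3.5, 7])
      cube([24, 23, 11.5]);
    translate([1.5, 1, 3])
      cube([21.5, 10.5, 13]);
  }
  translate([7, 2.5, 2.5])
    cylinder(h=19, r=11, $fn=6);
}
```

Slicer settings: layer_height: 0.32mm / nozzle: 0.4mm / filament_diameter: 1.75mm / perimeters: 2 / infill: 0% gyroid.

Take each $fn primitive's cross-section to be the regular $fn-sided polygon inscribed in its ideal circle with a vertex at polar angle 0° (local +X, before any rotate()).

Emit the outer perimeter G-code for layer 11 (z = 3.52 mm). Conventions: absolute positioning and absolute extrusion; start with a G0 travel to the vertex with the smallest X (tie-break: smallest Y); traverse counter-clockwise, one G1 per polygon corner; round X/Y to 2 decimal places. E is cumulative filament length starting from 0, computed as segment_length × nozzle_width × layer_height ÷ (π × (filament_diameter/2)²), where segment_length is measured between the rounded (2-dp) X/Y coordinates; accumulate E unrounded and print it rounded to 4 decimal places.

At z = 3.52 mm: the 19.5×22.5 cube contributes its full rectangle; the cube at (8, 3.5) does not reach this height (z outside [7, 18.5]); the cube at (1.5, 1) is present — its section is the full 21.5×10.5 rectangle; Merging all regions: the regions partially overlap (shared area 189.00 mm²), so overlapping operands fuse into one piece — 1 connected region; the r=11 cylinder at (7, 2.5) contributes a regular 6-gon of circumradius 11; Subtracting the remaining from the first: starting from that combined region, the r=11 cylinder at (7, 2.5) partially overlaps it — only the 186.52 mm² overlap (of its 314.37 mm²) is removed, clipping the outline — 1 connected region. The outline is a single polygon with 12 vertices. Extrusion per mm of travel: 0.4 × 0.32 / (π × 0.875²) = 0.053216. Accumulating E over each segment gives final E = 4.9438.

G0 X0.00 Y9.43 Z3.52
G1 X1.50 Y12.03 E0.1597
G1 X12.50 Y12.03 E0.7451
G1 X18.00 Y2.50 E1.3307
G1 X16.56 Y0.00 E1.4842
G1 X19.50 Y0.00 E1.6407
G1 X19.50 Y1.00 E1.6939
G1 X23.00 Y1.00 E1.8801
G1 X23.00 Y11.50 E2.4389
G1 X19.50 Y11.50 E2.6252
G1 X19.50 Y22.50 E3.2105
G1 X0.00 Y22.50 E4.2482
G1 X0.00 Y9.43 E4.9438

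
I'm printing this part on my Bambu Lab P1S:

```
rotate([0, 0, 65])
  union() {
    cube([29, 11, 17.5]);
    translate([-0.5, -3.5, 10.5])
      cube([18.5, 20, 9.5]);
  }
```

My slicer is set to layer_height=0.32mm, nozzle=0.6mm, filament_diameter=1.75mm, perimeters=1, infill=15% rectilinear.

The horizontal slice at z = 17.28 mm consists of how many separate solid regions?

At z = 17.28 mm: the cube is present — its section is the full 29×11 rectangle; the cube at (-0.5, -3.5) is present — its section is the full 18.5×20 rectangle; Combining (union): the regions partially overlap (shared area 198.00 mm²), so overlapping operands fuse into one piece — 1 connected region; (whole slice rotated 65° about Z — lengths, areas and connectivity unchanged). The result has 1 disconnected region.

1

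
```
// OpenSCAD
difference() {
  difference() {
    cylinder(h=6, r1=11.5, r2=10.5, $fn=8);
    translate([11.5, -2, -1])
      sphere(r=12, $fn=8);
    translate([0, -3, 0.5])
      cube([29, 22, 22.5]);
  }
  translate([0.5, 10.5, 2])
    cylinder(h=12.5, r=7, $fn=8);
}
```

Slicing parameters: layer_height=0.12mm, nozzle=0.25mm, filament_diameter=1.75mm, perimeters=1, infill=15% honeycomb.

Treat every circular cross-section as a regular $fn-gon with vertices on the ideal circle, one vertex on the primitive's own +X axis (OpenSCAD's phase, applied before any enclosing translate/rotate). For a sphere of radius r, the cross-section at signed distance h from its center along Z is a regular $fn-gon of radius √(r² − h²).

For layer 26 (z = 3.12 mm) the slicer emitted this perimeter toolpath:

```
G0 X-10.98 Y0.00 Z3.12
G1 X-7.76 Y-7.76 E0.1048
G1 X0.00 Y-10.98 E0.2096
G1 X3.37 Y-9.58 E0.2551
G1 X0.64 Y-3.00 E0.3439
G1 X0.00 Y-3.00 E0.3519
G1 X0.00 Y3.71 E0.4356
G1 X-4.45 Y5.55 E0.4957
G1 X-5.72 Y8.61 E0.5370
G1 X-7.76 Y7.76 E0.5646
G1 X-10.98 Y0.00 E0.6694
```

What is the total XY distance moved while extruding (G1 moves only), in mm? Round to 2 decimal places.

Sum the Euclidean lengths of each G1 segment: total = 53.67 mm.

53.67 mm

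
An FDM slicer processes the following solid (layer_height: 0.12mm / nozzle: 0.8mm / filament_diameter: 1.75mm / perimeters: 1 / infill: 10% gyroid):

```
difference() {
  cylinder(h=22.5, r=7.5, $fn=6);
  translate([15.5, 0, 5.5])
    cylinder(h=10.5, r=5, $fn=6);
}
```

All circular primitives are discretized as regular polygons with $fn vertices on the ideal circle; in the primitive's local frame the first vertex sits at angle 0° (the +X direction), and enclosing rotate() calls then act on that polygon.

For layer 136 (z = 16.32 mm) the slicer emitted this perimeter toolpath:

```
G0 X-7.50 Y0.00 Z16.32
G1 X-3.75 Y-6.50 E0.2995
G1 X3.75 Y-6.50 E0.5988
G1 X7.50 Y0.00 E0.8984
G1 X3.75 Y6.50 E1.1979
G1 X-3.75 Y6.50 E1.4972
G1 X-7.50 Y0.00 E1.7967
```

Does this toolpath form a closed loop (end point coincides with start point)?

Start point (G0): (-7.50, 0.00). End point (last G1): the path returns to the start — closed.

yes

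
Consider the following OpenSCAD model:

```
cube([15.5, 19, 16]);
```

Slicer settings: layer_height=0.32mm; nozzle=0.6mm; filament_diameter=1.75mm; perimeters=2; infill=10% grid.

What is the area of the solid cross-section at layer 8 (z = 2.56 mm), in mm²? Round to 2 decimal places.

At z = 2.56 mm: the 15.5×19 cube contributes its full rectangle (area 294.50 mm²). Overall, the cross-section is a single solid region. Net area = 294.50 mm².

294.50 mm²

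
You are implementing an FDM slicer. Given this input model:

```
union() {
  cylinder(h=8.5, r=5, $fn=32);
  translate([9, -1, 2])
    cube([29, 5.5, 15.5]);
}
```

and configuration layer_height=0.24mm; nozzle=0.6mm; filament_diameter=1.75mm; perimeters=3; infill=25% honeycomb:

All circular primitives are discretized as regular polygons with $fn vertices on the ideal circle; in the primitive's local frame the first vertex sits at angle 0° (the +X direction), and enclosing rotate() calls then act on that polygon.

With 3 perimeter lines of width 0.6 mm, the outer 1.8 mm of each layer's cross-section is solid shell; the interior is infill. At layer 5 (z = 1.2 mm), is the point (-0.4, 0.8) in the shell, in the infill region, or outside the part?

infill

At z = 1.2 mm: the r=5 cylinder gives a regular 32-gon of circumradius 5 (constant along its height); the cube at (9, -1) is not intersected at this z (z outside [2, 17.5]); Taking the union: only the r=5 cylinder is present, so the union is just that shape — 1 connected region. Overall, the cross-section is a single solid region. The nearest boundary edge runs (-1.91, 4.62)→(-2.78, 4.16); distance from the point to it = 4.08 mm. The point is inside the cross-section and 4.08 mm from the nearest boundary — more than the 1.8 mm shell width (3 × 0.6), so it's in the infill interior.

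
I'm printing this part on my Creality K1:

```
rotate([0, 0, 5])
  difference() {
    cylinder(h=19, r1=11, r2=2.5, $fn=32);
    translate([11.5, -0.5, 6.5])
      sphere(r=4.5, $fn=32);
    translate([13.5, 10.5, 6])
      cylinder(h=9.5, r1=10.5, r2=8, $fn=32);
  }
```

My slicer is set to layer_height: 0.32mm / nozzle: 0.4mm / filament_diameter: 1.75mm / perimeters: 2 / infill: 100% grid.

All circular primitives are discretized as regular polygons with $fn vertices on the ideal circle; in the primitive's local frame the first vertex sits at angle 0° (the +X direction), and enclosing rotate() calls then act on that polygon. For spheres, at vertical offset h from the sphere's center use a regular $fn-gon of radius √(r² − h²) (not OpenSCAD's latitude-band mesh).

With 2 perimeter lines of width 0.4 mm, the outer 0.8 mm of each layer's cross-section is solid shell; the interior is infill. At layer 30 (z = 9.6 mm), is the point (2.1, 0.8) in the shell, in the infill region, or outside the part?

At z = 9.6 mm: the cone: at t=0.505 of its height the radius interpolates to r₁+(r₂−r₁)t = 6.705, giving a regular 32-gon of that circumradius; the r=4.5 sphere at (11.5, -0.5) contributes a regular 32-gon of circumradius √(4.5²−3.1²) = 3.262; the cone at (13.5, 10.5): at t=0.379 of its height the radius interpolates to r₁+(r₂−r₁)t = 9.553, giving a regular 32-gon of that circumradius; After the difference (first − rest): starting from the cone, the r=4.5 sphere at (11.5, -0.5) misses the remaining region (no effect); the cone at (13.5, 10.5) misses the remaining region (no effect) — 1 connected region; (rotated 5° about Z; rotation is an isometry so areas/perimeters/island counts are preserved). Overall, the cross-section is a single solid region. Undo the 5° rotation: the query point maps to (2.162, 0.614) in the un-rotated model frame. The nearest boundary edge runs (6.19, 2.57)→(6.58, 1.31); distance from the point to it = 4.43 mm. The point is inside the cross-section and 4.43 mm from the nearest boundary — more than the 0.8 mm shell width (2 × 0.4), so it's in the infill interior.

infill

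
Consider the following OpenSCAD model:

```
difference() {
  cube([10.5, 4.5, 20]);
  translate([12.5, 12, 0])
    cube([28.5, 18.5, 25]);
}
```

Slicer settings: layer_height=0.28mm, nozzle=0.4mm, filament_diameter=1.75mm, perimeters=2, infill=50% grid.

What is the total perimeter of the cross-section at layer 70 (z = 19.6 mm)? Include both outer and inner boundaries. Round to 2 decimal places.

30.00 mm

At z = 19.6 mm: the 10.5×4.5 cube contributes its full rectangle (perimeter 30.00 mm); the cube at (12.5, 12) is present — its section is the full 28.5×18.5 rectangle (perimeter 94.00 mm); After the difference (first − rest): starting from the 10.5×4.5 cube, the 28.5×18.5 cube at (12.5, 12) misses the remaining region (no effect) — boundary = 30.00 mm. Overall, the cross-section is a single solid region. Total boundary length (outer) = 30.00 mm.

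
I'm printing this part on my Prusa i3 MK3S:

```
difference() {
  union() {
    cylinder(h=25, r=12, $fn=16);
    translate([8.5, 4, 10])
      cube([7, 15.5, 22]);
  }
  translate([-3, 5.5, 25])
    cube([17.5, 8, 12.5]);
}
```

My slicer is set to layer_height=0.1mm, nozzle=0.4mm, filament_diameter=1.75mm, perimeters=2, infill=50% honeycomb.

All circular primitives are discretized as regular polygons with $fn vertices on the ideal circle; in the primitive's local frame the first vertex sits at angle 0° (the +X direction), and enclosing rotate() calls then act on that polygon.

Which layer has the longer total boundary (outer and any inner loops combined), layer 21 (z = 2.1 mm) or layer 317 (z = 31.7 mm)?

layer 21 (z = 2.1 mm)

Layer 21 (z = 2.1): the cylinder: section is a regular 16-gon, circumradius r=12 (perimeter = 2·16·12.000·sin(180°/16) = 74.91 mm); the cube at (8.5, 4) is not intersected at this z (z outside [10, 32]); Taking the union: only the r=12 cylinder is present, so the union is just that shape — boundary = 74.91 mm; the cube at (-3, 5.5) is not intersected at this z (z outside [25, 37.5]); Taking the first minus the rest: none of the subtracted shapes is present at this height, so the result so far is unchanged — boundary = 74.91 mm. So its perimeter = 74.91 mm. Layer 317 (z = 31.7): the cylinder is not intersected at this z (z outside [0, 25]); the 7×15.5 cube at (8.5, 4) contributes its full rectangle (perimeter 45.00 mm); Merging all regions: only the 7×15.5 cube at (8.5, 4) is present, so the union is just that shape — boundary = 45.00 mm; the cube at (-3, 5.5) (footprint 17.5×8) is included at this height (perimeter 51.00 mm); Subtracting the remaining from the first: starting from that combined region, the 17.5×8 cube at (-3, 5.5) partially overlaps it — only the 48.00 mm² overlap (of its 140.00 mm²) is removed, clipping the outline — boundary = 57.00 mm. So its perimeter = 57.00 mm. Layer 21 is larger (74.91 vs 57.00 mm).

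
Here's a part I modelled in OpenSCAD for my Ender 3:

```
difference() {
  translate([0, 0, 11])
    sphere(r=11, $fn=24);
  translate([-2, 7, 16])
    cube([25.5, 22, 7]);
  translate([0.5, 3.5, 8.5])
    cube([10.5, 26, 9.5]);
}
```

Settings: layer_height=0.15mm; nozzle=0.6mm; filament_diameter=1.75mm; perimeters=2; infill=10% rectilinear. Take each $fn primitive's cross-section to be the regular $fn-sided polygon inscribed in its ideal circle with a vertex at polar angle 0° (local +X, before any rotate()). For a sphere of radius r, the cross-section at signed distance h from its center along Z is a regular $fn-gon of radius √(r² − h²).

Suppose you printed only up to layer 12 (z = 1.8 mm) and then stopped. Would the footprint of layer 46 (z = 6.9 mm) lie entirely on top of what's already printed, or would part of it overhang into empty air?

Compare the two slices. At z = 1.8: the sphere: section is a regular 24-gon, circumradius = √(r²−h²) = √(11²−9.2²) = 6.030 (area = (24/2)·6.030²·sin(360°/24) = 112.93 mm²); the cube at (-2, 7) is absent (z outside [16, 23]); the cube at (0.5, 3.5) is not intersected at this z (z outside [8.5, 18]); Subtracting the remaining from the first: none of the subtracted shapes is present at this height, so the r=11 sphere is unchanged — area = 112.93 mm². At z = 6.9: the sphere: section is a regular 24-gon, circumradius = √(r²−h²) = √(11²−4.1²) = 10.207 (area = (24/2)·10.207²·sin(360°/24) = 323.60 mm²); the cube at (-2, 7) is absent (z outside [16, 23]); the cube at (0.5, 3.5) is absent (z outside [8.5, 18]); Taking the first minus the rest: none of the subtracted shapes is present at this height, so the r=11 sphere is unchanged — area = 323.60 mm². Checking containment: at z = 6.9 the cross-section extends beyond the z = 1.8 cross-section by about 210.67 mm².

part overhangs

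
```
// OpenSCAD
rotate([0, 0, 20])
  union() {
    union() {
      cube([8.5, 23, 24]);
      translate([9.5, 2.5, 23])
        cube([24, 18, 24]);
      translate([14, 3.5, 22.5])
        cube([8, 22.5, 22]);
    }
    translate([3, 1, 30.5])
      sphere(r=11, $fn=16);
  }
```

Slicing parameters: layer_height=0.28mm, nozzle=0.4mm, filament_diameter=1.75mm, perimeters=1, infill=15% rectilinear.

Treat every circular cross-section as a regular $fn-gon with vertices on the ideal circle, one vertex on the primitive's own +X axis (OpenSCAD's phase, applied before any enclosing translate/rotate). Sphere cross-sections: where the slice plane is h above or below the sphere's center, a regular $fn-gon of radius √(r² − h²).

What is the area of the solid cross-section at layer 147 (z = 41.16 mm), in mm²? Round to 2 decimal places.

At z = 41.16 mm: the cube is not intersected at this z (z outside [0, 24]); the 24×18 cube at (9.5, 2.5) contributes its full rectangle (area 432.00 mm²); the cube at (14, 3.5) is present — its section is the full 8×22.5 rectangle (area 180.00 mm²); Merging all regions: the regions partially overlap — summed areas 612.00 mm² minus the doubly-counted overlap 136.00 mm² gives 476.00 mm² — area = 476.00 mm²; the r=11 sphere at (3, 1) slices to a regular 16-gon of circumradius 2.714 (√(r²−h²) with h=10.66 from center) (area = (16/2)·2.714²·sin(360°/16) = 22.55 mm²); Taking the union: the 2 present regions are separate (no shared area or edge), so areas and boundary lengths simply add and each stays a separate island — area = 498.55 mm²; (whole slice rotated 20° about Z — lengths, areas and connectivity unchanged). Overall, the cross-section has 2 separate islands. Net area = 498.55 mm².

498.55 mm²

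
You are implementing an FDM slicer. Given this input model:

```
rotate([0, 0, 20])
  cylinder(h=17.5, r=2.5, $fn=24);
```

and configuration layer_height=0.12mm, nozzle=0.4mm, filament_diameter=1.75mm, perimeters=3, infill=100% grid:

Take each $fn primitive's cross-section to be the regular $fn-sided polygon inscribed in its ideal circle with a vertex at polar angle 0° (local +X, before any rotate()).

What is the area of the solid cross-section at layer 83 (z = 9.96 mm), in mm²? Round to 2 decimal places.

19.41 mm²

At z = 9.96 mm: the cylinder: section is a regular 24-gon, circumradius r=2.5 (area = (24/2)·2.500²·sin(360°/24) = 19.41 mm²); (rotated 20° about Z; rotation is an isometry so areas/perimeters/island counts are preserved). Overall, the cross-section is a single solid region. Net area = 19.41 mm².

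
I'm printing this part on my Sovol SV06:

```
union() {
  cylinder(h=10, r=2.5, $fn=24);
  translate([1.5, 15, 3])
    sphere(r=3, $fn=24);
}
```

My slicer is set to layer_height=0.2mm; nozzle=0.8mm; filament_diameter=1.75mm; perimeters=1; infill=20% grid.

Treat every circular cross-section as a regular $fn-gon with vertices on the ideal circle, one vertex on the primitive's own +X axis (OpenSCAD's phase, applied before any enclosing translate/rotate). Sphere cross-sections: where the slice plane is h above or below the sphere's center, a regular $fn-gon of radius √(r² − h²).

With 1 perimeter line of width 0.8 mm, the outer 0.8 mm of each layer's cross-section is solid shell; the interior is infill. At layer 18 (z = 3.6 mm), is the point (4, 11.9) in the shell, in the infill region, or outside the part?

outside

At z = 3.6 mm: the r=2.5 cylinder contributes a regular 24-gon of circumradius 2.5; the r=3 sphere at (1.5, 15) slices to a regular 24-gon of circumradius 2.939 (√(r²−h²) with h=0.6 from center); Combining (union): the 2 present regions are separate (no shared area or edge), so areas and boundary lengths simply add and each stays a separate island — 2 connected regions. Overall, the cross-section has 2 separate islands. The nearest boundary edge runs (3.58, 12.92)→(2.97, 12.45); distance from the point to it = 1.07 mm. The point is not inside any of the regions above, so it lies outside the cross-section (1.07 mm from the nearest boundary).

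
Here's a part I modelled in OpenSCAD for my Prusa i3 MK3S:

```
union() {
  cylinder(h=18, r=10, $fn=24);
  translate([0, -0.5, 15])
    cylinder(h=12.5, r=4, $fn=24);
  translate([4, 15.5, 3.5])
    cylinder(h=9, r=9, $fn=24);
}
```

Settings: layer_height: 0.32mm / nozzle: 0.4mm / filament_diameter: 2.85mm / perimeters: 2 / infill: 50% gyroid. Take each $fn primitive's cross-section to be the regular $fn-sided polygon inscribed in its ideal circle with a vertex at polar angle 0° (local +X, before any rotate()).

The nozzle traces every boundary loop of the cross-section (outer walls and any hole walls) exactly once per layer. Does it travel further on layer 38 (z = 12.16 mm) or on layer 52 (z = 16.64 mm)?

Layer 38 (z = 12.16): the r=10 cylinder gives a regular 24-gon of circumradius 10 (constant along its height) (perimeter = 2·24·10.000·sin(180°/24) = 62.65 mm); the cylinder at (0, -0.5) is absent (z outside [15, 27.5]); the cylinder at (4, 15.5): section is a regular 24-gon, circumradius r=9 (perimeter = 2·24·9.000·sin(180°/24) = 56.39 mm); Taking the union: the regions partially overlap (shared area 19.59 mm²), so the edge portions inside another operand are dropped and the merged outline is re-measured after clipping — boundary = 97.75 mm. So its perimeter = 97.75 mm. Layer 52 (z = 16.64): the r=10 cylinder gives a regular 24-gon of circumradius 10 (constant along its height) (perimeter = 2·24·10.000·sin(180°/24) = 62.65 mm); the r=4 cylinder at (0, -0.5) contributes a regular 24-gon of circumradius 4 (perimeter = 2·24·4.000·sin(180°/24) = 25.06 mm); the cylinder at (4, 15.5) is absent (z outside [3.5, 12.5]); Combining (union): the r=4 cylinder at (0, -0.5) lies entirely inside the r=10 cylinder, so the union is just the r=10 cylinder — boundary = 62.65 mm. So its perimeter = 62.65 mm. Layer 38 is larger (97.75 vs 62.65 mm).

layer 38 (z = 12.16 mm)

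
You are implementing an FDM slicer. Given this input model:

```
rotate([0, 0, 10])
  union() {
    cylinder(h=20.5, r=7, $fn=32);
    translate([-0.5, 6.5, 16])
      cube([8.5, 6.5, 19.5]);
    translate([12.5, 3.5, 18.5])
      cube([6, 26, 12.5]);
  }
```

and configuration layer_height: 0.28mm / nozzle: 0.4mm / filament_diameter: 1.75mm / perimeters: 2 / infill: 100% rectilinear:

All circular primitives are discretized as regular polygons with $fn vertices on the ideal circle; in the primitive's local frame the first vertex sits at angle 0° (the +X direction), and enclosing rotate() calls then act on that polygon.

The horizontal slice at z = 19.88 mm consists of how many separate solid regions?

2

At z = 19.88 mm: the r=7 cylinder gives a regular 32-gon of circumradius 7 (constant along its height); the 8.5×6.5 cube at (-0.5, 6.5) contributes its full rectangle; the cube at (12.5, 3.5) is present — its section is the full 6×26 rectangle; Merging all regions: the regions partially overlap (shared area 1.05 mm²), so overlapping operands fuse into one piece — 2 connected regions; (rotated 10° about Z; rotation is an isometry so areas/perimeters/island counts are preserved). The result has 2 disconnected regions.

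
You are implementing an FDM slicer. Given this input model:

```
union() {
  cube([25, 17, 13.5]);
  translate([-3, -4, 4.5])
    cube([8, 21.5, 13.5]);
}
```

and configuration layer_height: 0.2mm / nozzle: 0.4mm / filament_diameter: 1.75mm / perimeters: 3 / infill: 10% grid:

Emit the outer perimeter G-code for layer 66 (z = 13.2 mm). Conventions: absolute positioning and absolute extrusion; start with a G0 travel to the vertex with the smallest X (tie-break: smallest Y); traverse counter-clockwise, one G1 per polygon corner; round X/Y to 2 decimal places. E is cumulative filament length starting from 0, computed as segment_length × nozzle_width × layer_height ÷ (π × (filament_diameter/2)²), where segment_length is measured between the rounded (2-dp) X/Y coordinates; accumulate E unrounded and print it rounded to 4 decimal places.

At z = 13.2 mm: the 25×17 cube contributes its full rectangle; the 8×21.5 cube at (-3, -4) contributes its full rectangle; Merging all regions: the regions partially overlap (shared area 85.00 mm²), so overlapping operands fuse into one piece — 1 connected region. The outline is a single polygon with 8 vertices. Extrusion per mm of travel: 0.4 × 0.2 / (π × 0.875²) = 0.033260. Accumulating E over each segment gives final E = 3.2928.

G0 X-3.00 Y-4.00 Z13.20
G1 X5.00 Y-4.00 E0.2661
G1 X5.00 Y0.00 E0.3991
G1 X25.00 Y0.00 E1.0643
G1 X25.00 Y17.00 E1.6297
G1 X5.00 Y17.00 E2.2949
G1 X5.00 Y17.50 E2.3116
G1 X-3.00 Y17.50 E2.5777
G1 X-3.00 Y-4.00 E3.2928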